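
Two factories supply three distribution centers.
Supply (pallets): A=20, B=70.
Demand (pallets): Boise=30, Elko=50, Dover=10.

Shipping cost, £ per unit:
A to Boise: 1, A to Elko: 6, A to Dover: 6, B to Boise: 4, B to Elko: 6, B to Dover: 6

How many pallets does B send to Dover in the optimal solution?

The minimum-cost plan:
  A–Boise: 20 × £1 = £20
  B–Boise: 10 × £4 = £40
  B–Elko: 50 × £6 = £300
  B–Dover: 10 × £6 = £60
Total cost = £420.
So B→Dover carries 10 pallets.

10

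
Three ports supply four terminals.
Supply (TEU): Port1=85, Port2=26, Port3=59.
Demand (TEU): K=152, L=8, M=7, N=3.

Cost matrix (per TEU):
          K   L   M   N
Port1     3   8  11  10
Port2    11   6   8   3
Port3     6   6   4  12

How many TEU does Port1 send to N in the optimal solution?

Optimal shipments:
  Port1–K: 85 × 3 = 255
  Port2–K: 8 × 11 = 88
  Port2–L: 8 × 6 = 48
  Port2–M: 7 × 8 = 56
  Port2–N: 3 × 3 = 9
  Port3–K: 59 × 6 = 354
Total cost = 810.
The route Port1→N is not used.

0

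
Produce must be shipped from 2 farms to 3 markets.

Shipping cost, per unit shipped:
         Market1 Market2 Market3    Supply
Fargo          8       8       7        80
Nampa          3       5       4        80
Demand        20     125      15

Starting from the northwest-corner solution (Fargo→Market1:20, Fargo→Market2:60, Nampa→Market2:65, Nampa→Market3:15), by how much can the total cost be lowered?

Current plan cost = 20·8 + 60·8 + 65·5 + 15·4 = 1025.
Optimal plan:
  Fargo to Market2: 65 × 8 = 520
  Fargo to Market3: 15 × 7 = 105
  Nampa to Market1: 20 × 3 = 60
  Nampa to Market2: 60 × 5 = 300
Optimal cost = 985.
Saving = 1025 − 985 = 40.

40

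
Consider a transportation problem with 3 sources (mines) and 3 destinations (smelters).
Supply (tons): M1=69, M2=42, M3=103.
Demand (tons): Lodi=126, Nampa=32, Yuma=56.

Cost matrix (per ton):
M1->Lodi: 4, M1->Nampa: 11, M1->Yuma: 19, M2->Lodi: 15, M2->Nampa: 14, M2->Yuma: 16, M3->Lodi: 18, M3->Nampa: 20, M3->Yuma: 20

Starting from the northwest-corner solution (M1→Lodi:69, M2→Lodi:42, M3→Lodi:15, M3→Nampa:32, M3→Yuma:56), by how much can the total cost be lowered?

Current plan cost = 69·4 + 42·15 + 15·18 + 32·20 + 56·20 = 2936.
Optimal plan:
  M1->Lodi: 69 × 4 = 276
  M2->Nampa: 32 × 14 = 448
  M2->Yuma: 10 × 16 = 160
  M3->Lodi: 57 × 18 = 1026
  M3->Yuma: 46 × 20 = 920
Optimal cost = 2830.
Saving = 2936 − 2830 = 106.

106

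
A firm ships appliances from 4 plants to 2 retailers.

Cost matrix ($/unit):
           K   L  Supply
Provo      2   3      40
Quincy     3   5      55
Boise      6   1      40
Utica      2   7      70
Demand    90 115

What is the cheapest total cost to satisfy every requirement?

535

An optimal shipping plan:
  Provo→L: 40 units
  Quincy→K: 20 units
  Quincy→L: 35 units
  Boise→L: 40 units
  Utica→K: 70 units
Total cost = $535.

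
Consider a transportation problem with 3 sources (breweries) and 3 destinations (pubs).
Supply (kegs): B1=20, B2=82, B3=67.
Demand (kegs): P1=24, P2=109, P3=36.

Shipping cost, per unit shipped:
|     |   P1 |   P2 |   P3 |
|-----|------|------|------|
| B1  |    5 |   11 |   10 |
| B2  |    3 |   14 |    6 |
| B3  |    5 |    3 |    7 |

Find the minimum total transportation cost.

1017

One minimum-cost allocation:
  B1→P2: 20 × 11 = 220
  B2→P1: 24 × 3 = 72
  B2→P2: 22 × 14 = 308
  B2→P3: 36 × 6 = 216
  B3→P2: 67 × 3 = 201
Total = 220 + 72 + 308 + 216 + 201 = 1017.
(Supply check: B1 ships 20; B2 ships 82; B3 ships 67.)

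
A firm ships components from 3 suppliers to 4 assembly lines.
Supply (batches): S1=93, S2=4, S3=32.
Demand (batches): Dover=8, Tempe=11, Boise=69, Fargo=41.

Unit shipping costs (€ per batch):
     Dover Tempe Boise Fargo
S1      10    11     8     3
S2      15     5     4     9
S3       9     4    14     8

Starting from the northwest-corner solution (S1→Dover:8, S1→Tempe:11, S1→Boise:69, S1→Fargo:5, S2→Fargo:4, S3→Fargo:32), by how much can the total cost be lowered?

220

Current plan cost = 8·10 + 11·11 + 69·8 + 5·3 + 4·9 + 32·8 = €1060.
Optimal plan:
  S1→Boise: 65 × €8 = €520
  S1→Fargo: 28 × €3 = €84
  S2→Boise: 4 × €4 = €16
  S3→Dover: 8 × €9 = €72
  S3→Tempe: 11 × €4 = €44
  S3→Fargo: 13 × €8 = €104
Optimal cost = €840.
Saving = 1060 − 840 = €220.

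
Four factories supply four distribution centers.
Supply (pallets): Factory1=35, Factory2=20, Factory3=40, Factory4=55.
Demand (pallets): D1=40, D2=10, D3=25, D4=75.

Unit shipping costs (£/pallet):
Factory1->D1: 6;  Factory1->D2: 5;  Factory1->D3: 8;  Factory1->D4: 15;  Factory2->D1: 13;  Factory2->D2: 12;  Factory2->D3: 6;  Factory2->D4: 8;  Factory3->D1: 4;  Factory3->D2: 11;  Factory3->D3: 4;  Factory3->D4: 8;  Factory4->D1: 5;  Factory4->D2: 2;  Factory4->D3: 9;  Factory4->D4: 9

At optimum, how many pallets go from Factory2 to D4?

20

Optimal shipments:
  Factory1–D1: 35 × £6 = £210
  Factory2–D4: 20 × £8 = £160
  Factory3–D1: 5 × £4 = £20
  Factory3–D3: 25 × £4 = £100
  Factory3–D4: 10 × £8 = £80
  Factory4–D2: 10 × £2 = £20
  Factory4–D4: 45 × £9 = £405
Total cost = £995.
So Factory2→D4 carries 20 pallets.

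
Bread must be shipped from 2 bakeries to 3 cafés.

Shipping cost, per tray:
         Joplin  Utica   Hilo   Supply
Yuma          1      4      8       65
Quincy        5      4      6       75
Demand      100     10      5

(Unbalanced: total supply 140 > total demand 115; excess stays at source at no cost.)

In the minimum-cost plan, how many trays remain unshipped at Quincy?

25

Minimum-cost shipments:
  Yuma->Joplin: 65 × 1 = 65
  Quincy->Joplin: 35 × 5 = 175
  Quincy->Utica: 10 × 4 = 40
  Quincy->Hilo: 5 × 6 = 30
Total cost = 310.
Quincy ships 50 of its 75, leaving 25.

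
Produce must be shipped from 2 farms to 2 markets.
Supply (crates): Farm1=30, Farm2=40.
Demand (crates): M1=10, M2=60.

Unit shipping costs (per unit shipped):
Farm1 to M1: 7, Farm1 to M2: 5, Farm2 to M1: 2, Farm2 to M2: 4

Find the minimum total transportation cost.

A cheapest plan:
  Farm1–M2: 30 × 5 = 150
  Farm2–M1: 10 × 2 = 20
  Farm2–M2: 30 × 4 = 120
Total = 150 + 20 + 120 = 290.

290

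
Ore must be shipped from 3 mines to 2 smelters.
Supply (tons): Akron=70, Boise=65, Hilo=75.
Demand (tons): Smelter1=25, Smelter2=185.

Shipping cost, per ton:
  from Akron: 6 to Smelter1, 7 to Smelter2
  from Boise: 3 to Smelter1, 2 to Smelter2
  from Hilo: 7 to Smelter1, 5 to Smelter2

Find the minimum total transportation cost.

970

An optimal shipping plan:
  Akron to Smelter1: 25 × 6 = 150
  Akron to Smelter2: 45 × 7 = 315
  Boise to Smelter2: 65 × 2 = 130
  Hilo to Smelter2: 75 × 5 = 375
Total = 150 + 315 + 130 + 375 = 970.
(Supply check: Akron ships 70; Boise ships 65; Hilo ships 75.)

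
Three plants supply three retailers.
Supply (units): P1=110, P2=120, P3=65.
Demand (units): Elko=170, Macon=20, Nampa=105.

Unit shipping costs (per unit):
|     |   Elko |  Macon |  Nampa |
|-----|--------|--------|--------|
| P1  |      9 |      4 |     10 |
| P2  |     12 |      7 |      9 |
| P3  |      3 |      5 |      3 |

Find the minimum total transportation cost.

An optimal shipping plan:
  P1 to Elko: 90 × 9 = 810
  P1 to Macon: 20 × 4 = 80
  P2 to Elko: 15 × 12 = 180
  P2 to Nampa: 105 × 9 = 945
  P3 to Elko: 65 × 3 = 195
Total = 810 + 80 + 180 + 945 + 195 = 2210.

2210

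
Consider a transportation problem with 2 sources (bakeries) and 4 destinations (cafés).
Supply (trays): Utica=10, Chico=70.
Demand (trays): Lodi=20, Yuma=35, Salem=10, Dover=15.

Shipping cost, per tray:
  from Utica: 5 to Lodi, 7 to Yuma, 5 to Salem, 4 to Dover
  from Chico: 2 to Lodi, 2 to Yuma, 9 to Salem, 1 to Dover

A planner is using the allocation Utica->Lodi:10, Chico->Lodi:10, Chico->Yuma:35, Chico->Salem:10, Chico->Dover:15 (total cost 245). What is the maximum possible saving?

Current plan cost = 10·5 + 10·2 + 35·2 + 10·9 + 15·1 = 245.
Optimal plan:
  Utica->Salem: 10 × 5 = 50
  Chico->Lodi: 20 × 2 = 40
  Chico->Yuma: 35 × 2 = 70
  Chico->Dover: 15 × 1 = 15
Optimal cost = 175.
Saving = 245 − 175 = 70.

70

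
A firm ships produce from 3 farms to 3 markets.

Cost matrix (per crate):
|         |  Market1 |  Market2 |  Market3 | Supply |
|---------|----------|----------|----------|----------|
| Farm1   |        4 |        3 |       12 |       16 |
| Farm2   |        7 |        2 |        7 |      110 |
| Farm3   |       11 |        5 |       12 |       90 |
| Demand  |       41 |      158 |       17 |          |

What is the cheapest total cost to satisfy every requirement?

A cheapest plan:
  Farm1→Market1: 16 × 4 = 64
  Farm2→Market1: 25 × 7 = 175
  Farm2→Market2: 68 × 2 = 136
  Farm2→Market3: 17 × 7 = 119
  Farm3→Market2: 90 × 5 = 450
Total = 64 + 175 + 136 + 119 + 450 = 944.
(Supply check: Farm1 ships 16; Farm2 ships 110; Farm3 ships 90.)

944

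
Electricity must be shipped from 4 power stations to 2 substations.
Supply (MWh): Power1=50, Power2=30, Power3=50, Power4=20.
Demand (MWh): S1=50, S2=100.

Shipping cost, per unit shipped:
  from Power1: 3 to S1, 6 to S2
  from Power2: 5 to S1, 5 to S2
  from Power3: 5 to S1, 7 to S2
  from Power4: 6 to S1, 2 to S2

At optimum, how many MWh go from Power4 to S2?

Solving gives:
  Power1–S1: 50 × 3 = 150
  Power2–S2: 30 × 5 = 150
  Power3–S2: 50 × 7 = 350
  Power4–S2: 20 × 2 = 40
Total cost = 690.
So Power4→S2 carries 20 MWh.

20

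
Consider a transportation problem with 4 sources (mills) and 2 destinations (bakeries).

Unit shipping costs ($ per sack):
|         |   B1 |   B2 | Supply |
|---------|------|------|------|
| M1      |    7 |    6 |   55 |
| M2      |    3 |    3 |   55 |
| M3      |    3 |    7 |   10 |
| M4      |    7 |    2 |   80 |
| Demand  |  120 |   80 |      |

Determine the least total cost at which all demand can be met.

740

An optimal shipping plan:
  M1 to B1: 55 sacks
  M2 to B1: 55 sacks
  M3 to B1: 10 sacks
  M4 to B2: 80 sacks
Total cost = $740.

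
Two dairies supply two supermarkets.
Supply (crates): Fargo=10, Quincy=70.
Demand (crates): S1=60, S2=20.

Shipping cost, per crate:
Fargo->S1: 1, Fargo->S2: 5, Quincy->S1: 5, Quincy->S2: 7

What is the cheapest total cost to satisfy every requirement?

An optimal shipping plan:
  Fargo→S1: 10 × 1 = 10
  Quincy→S1: 50 × 5 = 250
  Quincy→S2: 20 × 7 = 140
Total = 10 + 250 + 140 = 400.

400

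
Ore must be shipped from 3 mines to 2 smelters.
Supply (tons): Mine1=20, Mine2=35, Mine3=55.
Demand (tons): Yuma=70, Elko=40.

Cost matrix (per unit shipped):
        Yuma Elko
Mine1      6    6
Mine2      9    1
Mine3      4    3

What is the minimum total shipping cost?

370

One minimum-cost allocation:
  Mine1→Yuma: 20 × 6 = 120
  Mine2→Elko: 35 × 1 = 35
  Mine3→Yuma: 50 × 4 = 200
  Mine3→Elko: 5 × 3 = 15
Total = 120 + 35 + 200 + 15 = 370.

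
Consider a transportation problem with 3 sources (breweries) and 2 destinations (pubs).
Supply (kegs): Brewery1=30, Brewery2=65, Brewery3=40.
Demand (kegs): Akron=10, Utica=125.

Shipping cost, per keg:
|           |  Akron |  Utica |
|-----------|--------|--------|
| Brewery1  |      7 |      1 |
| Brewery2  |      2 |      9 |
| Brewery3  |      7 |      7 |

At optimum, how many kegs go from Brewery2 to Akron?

The minimum-cost plan:
  Brewery1→Utica: 30 kegs
  Brewery2→Akron: 10 kegs
  Brewery2→Utica: 55 kegs
  Brewery3→Utica: 40 kegs
Total cost = 825.
So Brewery2→Akron carries 10 kegs.

10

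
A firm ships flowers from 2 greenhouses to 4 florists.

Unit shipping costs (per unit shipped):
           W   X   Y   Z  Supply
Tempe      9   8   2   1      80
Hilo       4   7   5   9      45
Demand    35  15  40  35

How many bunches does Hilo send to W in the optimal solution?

35

Optimal shipments:
  Tempe to X: 5 × 8 = 40
  Tempe to Y: 40 × 2 = 80
  Tempe to Z: 35 × 1 = 35
  Hilo to W: 35 × 4 = 140
  Hilo to X: 10 × 7 = 70
Total cost = 365.
So Hilo→W carries 35 bunches.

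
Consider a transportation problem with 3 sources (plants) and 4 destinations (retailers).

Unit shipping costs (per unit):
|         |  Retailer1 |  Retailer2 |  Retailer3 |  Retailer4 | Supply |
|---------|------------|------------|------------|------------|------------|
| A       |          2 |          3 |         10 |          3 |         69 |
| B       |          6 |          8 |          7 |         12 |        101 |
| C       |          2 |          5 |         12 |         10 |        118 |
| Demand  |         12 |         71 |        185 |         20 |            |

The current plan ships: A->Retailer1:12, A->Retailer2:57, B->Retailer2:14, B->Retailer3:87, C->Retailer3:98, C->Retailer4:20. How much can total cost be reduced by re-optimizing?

Current plan cost = 12·2 + 57·3 + 14·8 + 87·7 + 98·12 + 20·10 = 2292.
Optimal plan:
  A–Retailer2: 49 × 3 = 147
  A–Retailer4: 20 × 3 = 60
  B–Retailer3: 101 × 7 = 707
  C–Retailer1: 12 × 2 = 24
  C–Retailer2: 22 × 5 = 110
  C–Retailer3: 84 × 12 = 1008
Optimal cost = 2056.
Saving = 2292 − 2056 = 236.

236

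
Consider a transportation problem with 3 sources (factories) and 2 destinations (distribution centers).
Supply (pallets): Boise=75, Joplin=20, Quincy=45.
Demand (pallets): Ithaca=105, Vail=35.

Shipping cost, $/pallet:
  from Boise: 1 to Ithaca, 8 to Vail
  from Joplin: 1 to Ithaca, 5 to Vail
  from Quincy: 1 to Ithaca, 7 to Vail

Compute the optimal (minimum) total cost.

310

A cheapest plan:
  Boise to Ithaca: 75 × $1 = $75
  Joplin to Vail: 20 × $5 = $100
  Quincy to Ithaca: 30 × $1 = $30
  Quincy to Vail: 15 × $7 = $105
Total = 75 + 100 + 30 + 105 = $310.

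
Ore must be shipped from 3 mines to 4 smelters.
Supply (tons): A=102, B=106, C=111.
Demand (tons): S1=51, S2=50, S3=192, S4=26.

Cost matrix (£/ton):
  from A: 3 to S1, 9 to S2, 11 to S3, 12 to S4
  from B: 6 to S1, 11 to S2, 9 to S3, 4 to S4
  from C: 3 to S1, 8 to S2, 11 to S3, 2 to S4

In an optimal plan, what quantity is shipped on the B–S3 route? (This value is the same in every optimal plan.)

106

Solving gives:
  A–S1: 16 × £3 = £48
  A–S3: 86 × £11 = £946
  B–S3: 106 × £9 = £954
  C–S1: 35 × £3 = £105
  C–S2: 50 × £8 = £400
  C–S4: 26 × £2 = £52
Total cost = £2505.
So B→S3 carries 106 tons.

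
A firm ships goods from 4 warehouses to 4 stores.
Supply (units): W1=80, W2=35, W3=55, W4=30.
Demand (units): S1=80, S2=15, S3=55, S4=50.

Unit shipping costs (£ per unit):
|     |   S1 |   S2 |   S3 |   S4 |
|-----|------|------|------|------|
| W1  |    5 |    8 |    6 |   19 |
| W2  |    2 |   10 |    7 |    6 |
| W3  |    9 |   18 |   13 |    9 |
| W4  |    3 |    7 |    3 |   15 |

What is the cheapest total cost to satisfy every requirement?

1125

One minimum-cost allocation:
  W1 to S1: 40 units
  W1 to S2: 15 units
  W1 to S3: 25 units
  W2 to S1: 35 units
  W3 to S1: 5 units
  W3 to S4: 50 units
  W4 to S3: 30 units
Total cost = £1125.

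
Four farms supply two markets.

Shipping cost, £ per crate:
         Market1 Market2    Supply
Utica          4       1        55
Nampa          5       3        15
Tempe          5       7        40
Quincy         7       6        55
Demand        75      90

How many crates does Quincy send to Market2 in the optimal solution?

20

The minimum-cost plan:
  Utica to Market2: 55 crates
  Nampa to Market2: 15 crates
  Tempe to Market1: 40 crates
  Quincy to Market1: 35 crates
  Quincy to Market2: 20 crates
Total cost = £665.
So Quincy→Market2 carries 20 crates.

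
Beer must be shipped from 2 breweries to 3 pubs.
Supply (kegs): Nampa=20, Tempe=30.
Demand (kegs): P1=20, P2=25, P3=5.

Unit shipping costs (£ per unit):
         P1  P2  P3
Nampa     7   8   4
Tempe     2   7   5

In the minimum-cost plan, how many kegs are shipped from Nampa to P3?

Optimal shipments:
  Nampa->P2: 15 × £8 = £120
  Nampa->P3: 5 × £4 = £20
  Tempe->P1: 20 × £2 = £40
  Tempe->P2: 10 × £7 = £70
Total cost = £250.
So Nampa→P3 carries 5 kegs.

5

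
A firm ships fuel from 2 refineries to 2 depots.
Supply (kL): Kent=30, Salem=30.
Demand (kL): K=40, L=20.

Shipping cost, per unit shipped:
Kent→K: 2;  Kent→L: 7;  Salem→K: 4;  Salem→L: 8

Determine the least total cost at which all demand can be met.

260

A cheapest plan:
  Kent->K: 30 kL
  Salem->K: 10 kL
  Salem->L: 20 kL
Total cost = 260.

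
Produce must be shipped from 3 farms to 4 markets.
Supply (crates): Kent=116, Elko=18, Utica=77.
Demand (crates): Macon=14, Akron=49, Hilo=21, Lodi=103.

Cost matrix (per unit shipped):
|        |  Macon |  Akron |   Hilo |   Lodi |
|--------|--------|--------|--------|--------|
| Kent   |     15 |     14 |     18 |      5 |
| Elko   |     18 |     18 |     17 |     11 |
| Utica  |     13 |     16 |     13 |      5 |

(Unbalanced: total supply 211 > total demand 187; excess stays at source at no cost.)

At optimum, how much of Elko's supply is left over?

Minimum-cost shipments:
  Kent–Akron: 49 crates
  Kent–Lodi: 61 crates
  Utica–Macon: 14 crates
  Utica–Hilo: 21 crates
  Utica–Lodi: 42 crates
Total cost = 1656.
Elko ships 0 of its 18, leaving 18.

18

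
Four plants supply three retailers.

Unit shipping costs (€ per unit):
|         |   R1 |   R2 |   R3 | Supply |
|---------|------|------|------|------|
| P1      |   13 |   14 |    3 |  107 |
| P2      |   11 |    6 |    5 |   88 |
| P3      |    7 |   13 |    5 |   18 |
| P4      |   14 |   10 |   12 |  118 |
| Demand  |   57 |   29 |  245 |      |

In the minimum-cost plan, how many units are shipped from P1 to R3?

107

Optimal shipments:
  P1→R3: 107 × €3 = €321
  P2→R3: 88 × €5 = €440
  P3→R1: 18 × €7 = €126
  P4→R1: 39 × €14 = €546
  P4→R2: 29 × €10 = €290
  P4→R3: 50 × €12 = €600
Total cost = €2323.
So P1→R3 carries 107 units.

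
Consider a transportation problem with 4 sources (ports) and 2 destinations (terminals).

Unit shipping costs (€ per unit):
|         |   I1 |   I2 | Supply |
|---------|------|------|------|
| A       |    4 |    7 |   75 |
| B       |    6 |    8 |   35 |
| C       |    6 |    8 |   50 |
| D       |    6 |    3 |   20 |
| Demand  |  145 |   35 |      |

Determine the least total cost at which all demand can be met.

Optimal allocation:
  A to I1: 75 TEU
  B to I1: 20 TEU
  B to I2: 15 TEU
  C to I1: 50 TEU
  D to I2: 20 TEU
Total cost = €900.

900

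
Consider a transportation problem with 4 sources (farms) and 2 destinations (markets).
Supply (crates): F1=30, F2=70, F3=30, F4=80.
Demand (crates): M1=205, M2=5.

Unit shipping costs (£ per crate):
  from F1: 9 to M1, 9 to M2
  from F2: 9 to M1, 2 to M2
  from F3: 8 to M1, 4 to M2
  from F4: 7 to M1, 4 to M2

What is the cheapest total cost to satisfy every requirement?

A cheapest plan:
  F1→M1: 30 × £9 = £270
  F2→M1: 65 × £9 = £585
  F2→M2: 5 × £2 = £10
  F3→M1: 30 × £8 = £240
  F4→M1: 80 × £7 = £560
Total = 270 + 585 + 10 + 240 + 560 = £1665.

1665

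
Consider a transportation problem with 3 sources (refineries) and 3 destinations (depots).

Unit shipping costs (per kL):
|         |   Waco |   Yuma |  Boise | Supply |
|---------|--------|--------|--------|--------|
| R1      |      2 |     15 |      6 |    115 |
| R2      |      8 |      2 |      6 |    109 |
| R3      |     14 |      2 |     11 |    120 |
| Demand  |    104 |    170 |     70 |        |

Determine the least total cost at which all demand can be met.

968

Optimal allocation:
  R1->Waco: 104 × 2 = 208
  R1->Boise: 11 × 6 = 66
  R2->Yuma: 50 × 2 = 100
  R2->Boise: 59 × 6 = 354
  R3->Yuma: 120 × 2 = 240
Total = 208 + 66 + 100 + 354 + 240 = 968.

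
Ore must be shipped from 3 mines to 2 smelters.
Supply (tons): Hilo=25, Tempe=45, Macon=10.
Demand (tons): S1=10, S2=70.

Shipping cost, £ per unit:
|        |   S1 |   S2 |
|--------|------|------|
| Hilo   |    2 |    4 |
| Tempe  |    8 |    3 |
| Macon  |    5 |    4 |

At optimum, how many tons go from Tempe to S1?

0

Solving gives:
  Hilo→S1: 10 × £2 = £20
  Hilo→S2: 15 × £4 = £60
  Tempe→S2: 45 × £3 = £135
  Macon→S2: 10 × £4 = £40
Total cost = £255.
The route Tempe→S1 is not used.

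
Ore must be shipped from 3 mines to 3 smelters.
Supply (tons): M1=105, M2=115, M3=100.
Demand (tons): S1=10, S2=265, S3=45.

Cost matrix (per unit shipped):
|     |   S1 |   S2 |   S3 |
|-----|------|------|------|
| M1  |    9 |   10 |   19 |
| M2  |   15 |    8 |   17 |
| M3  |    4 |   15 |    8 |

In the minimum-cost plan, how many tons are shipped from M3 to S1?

10

The minimum-cost plan:
  M1 to S2: 105 × 10 = 1050
  M2 to S2: 115 × 8 = 920
  M3 to S1: 10 × 4 = 40
  M3 to S2: 45 × 15 = 675
  M3 to S3: 45 × 8 = 360
Total cost = 3045.
So M3→S1 carries 10 tons.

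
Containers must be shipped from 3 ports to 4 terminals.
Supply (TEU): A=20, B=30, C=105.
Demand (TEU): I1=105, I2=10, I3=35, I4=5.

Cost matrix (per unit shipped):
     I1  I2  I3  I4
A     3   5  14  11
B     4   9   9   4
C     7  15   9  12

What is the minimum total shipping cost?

Optimal allocation:
  A to I1: 10 TEU
  A to I2: 10 TEU
  B to I1: 25 TEU
  B to I4: 5 TEU
  C to I1: 70 TEU
  C to I3: 35 TEU
Total cost = 1005.
(Supply check: A ships 20; B ships 30; C ships 105.)

1005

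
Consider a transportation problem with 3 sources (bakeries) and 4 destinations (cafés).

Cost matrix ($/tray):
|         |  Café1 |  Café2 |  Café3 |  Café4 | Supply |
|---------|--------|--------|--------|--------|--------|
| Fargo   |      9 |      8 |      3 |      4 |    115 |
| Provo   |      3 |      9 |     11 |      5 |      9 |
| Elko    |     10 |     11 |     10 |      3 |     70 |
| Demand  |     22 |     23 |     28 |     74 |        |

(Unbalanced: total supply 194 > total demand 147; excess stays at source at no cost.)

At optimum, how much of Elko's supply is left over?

An optimal plan:
  Fargo→Café1: 13 trays
  Fargo→Café2: 23 trays
  Fargo→Café3: 28 trays
  Fargo→Café4: 4 trays
  Provo→Café1: 9 trays
  Elko→Café4: 70 trays
Total cost = $638.
Elko ships 70 of its 70, leaving 0.

0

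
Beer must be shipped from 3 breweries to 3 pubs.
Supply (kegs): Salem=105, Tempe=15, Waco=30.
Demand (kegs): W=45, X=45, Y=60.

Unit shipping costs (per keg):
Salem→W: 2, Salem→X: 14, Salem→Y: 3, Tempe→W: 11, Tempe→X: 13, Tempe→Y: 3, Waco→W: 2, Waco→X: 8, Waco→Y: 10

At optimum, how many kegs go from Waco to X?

30

Optimal shipments:
  Salem→W: 45 × 2 = 90
  Salem→Y: 60 × 3 = 180
  Tempe→X: 15 × 13 = 195
  Waco→X: 30 × 8 = 240
Total cost = 705.
So Waco→X carries 30 kegs.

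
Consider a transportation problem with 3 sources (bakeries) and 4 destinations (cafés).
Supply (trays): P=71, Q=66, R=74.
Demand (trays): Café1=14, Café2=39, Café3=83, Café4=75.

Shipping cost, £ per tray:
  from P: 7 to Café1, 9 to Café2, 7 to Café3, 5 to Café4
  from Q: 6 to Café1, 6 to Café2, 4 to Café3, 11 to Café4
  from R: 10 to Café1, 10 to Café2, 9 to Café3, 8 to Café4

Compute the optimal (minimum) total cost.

1334

A cheapest plan:
  P to Café4: 71 × £5 = £355
  Q to Café3: 66 × £4 = £264
  R to Café1: 14 × £10 = £140
  R to Café2: 39 × £10 = £390
  R to Café3: 17 × £9 = £153
  R to Café4: 4 × £8 = £32
Total = 355 + 264 + 140 + 390 + 153 + 32 = £1334.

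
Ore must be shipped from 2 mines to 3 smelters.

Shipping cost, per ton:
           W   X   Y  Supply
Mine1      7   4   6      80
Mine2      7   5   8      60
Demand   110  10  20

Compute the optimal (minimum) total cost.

An optimal shipping plan:
  Mine1->W: 50 × 7 = 350
  Mine1->X: 10 × 4 = 40
  Mine1->Y: 20 × 6 = 120
  Mine2->W: 60 × 7 = 420
Total = 350 + 40 + 120 + 420 = 930.

930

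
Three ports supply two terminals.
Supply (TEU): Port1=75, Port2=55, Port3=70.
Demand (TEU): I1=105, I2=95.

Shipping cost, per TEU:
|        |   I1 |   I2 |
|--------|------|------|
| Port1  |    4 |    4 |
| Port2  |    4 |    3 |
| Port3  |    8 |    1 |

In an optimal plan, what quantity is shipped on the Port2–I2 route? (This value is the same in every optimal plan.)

25

Solving gives:
  Port1→I1: 75 TEU
  Port2→I1: 30 TEU
  Port2→I2: 25 TEU
  Port3→I2: 70 TEU
Total cost = 565.
So Port2→I2 carries 25 TEU.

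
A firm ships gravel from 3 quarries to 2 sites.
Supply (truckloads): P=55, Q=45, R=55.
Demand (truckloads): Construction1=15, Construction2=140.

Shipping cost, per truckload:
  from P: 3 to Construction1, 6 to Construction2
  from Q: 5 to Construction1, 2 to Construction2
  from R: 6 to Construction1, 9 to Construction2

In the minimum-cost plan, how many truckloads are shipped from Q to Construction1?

Solving gives:
  P–Construction1: 15 × 3 = 45
  P–Construction2: 40 × 6 = 240
  Q–Construction2: 45 × 2 = 90
  R–Construction2: 55 × 9 = 495
Total cost = 870.
The route Q→Construction1 is not used.

0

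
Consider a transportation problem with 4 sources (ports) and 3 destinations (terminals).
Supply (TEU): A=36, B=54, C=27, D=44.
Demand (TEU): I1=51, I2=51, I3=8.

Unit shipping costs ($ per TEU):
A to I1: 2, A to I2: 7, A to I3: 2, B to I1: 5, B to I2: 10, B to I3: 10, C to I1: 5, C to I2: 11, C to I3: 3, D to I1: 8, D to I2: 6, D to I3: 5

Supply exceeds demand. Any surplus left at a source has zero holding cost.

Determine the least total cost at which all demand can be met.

One minimum-cost allocation:
  A->I1: 29 × $2 = $58
  A->I2: 7 × $7 = $49
  B->I1: 3 × $5 = $15
  C->I1: 19 × $5 = $95
  C->I3: 8 × $3 = $24
  D->I2: 44 × $6 = $264
Total = 58 + 49 + 15 + 95 + 24 + 264 = $505.

505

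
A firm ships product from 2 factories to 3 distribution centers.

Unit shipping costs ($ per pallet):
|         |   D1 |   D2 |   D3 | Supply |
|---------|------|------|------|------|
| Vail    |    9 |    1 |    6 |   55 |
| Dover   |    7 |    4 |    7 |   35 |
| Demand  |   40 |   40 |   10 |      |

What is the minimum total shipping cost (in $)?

An optimal shipping plan:
  Vail->D1: 5 × $9 = $45
  Vail->D2: 40 × $1 = $40
  Vail->D3: 10 × $6 = $60
  Dover->D1: 35 × $7 = $245
Total = 45 + 40 + 60 + 245 = $390.

390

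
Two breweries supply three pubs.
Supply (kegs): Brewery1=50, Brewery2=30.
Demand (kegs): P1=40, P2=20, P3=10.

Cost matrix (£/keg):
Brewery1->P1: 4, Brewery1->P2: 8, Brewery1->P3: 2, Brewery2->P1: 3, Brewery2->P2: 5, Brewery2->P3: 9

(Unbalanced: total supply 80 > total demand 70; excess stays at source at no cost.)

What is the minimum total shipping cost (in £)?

270

An optimal shipping plan:
  Brewery1->P1: 30 kegs
  Brewery1->P3: 10 kegs
  Brewery2->P1: 10 kegs
  Brewery2->P2: 20 kegs
Total cost = £270.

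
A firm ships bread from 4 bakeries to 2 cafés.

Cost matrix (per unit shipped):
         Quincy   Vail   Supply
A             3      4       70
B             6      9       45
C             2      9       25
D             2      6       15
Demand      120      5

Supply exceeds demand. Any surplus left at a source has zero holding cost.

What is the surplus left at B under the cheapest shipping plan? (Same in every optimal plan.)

30

Minimum-cost shipments:
  A–Quincy: 65 × 3 = 195
  A–Vail: 5 × 4 = 20
  B–Quincy: 15 × 6 = 90
  C–Quincy: 25 × 2 = 50
  D–Quincy: 15 × 2 = 30
Total cost = 385.
B ships 15 of its 45, leaving 30.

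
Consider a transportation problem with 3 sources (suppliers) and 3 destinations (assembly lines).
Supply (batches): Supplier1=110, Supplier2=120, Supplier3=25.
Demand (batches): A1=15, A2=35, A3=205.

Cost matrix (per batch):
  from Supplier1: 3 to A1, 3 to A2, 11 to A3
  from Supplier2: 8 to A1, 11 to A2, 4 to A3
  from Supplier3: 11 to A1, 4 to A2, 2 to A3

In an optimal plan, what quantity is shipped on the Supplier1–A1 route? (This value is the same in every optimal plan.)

Optimal shipments:
  Supplier1 to A1: 15 × 3 = 45
  Supplier1 to A2: 35 × 3 = 105
  Supplier1 to A3: 60 × 11 = 660
  Supplier2 to A3: 120 × 4 = 480
  Supplier3 to A3: 25 × 2 = 50
Total cost = 1340.
So Supplier1→A1 carries 15 batches.

15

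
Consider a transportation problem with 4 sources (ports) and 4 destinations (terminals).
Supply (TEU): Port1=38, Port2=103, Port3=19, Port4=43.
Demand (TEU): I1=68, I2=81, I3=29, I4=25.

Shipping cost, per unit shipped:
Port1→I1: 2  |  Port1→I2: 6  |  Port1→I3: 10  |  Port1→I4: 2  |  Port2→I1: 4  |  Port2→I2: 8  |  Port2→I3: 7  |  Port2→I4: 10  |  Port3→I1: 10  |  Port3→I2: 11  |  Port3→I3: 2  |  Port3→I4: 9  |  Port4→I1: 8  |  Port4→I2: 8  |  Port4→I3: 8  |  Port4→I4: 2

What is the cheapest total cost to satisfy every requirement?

1002

A cheapest plan:
  Port1 to I2: 38 TEU
  Port2 to I1: 68 TEU
  Port2 to I2: 25 TEU
  Port2 to I3: 10 TEU
  Port3 to I3: 19 TEU
  Port4 to I2: 18 TEU
  Port4 to I4: 25 TEU
Total cost = 1002.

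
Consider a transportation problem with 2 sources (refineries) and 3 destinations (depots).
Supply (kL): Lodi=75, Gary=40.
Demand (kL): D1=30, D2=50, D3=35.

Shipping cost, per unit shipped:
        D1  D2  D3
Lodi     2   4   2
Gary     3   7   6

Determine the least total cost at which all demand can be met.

One minimum-cost allocation:
  Lodi->D2: 40 kL
  Lodi->D3: 35 kL
  Gary->D1: 30 kL
  Gary->D2: 10 kL
Total cost = 390.
(Supply check: Lodi ships 75; Gary ships 40.)

390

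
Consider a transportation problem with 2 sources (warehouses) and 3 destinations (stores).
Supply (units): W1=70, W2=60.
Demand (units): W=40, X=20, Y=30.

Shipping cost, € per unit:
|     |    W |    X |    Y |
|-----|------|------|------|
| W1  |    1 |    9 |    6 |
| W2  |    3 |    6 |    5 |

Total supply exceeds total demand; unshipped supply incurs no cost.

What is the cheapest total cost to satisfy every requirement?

310

An optimal shipping plan:
  W1 to W: 40 × €1 = €40
  W2 to X: 20 × €6 = €120
  W2 to Y: 30 × €5 = €150
Total = 40 + 120 + 150 = €310.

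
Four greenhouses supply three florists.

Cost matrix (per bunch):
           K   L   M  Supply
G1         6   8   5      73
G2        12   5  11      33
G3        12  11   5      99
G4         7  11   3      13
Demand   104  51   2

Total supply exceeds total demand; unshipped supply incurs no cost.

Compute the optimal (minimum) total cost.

An optimal shipping plan:
  G1->K: 73 × 6 = 438
  G2->L: 33 × 5 = 165
  G3->K: 18 × 12 = 216
  G3->L: 18 × 11 = 198
  G3->M: 2 × 5 = 10
  G4->K: 13 × 7 = 91
Total = 438 + 165 + 216 + 198 + 10 + 91 = 1118.

1118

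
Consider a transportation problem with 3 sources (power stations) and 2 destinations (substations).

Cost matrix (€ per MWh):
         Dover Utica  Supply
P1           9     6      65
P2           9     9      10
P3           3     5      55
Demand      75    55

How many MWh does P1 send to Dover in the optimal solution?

10

Optimal shipments:
  P1 to Dover: 10 × €9 = €90
  P1 to Utica: 55 × €6 = €330
  P2 to Dover: 10 × €9 = €90
  P3 to Dover: 55 × €3 = €165
Total cost = €675.
So P1→Dover carries 10 MWh.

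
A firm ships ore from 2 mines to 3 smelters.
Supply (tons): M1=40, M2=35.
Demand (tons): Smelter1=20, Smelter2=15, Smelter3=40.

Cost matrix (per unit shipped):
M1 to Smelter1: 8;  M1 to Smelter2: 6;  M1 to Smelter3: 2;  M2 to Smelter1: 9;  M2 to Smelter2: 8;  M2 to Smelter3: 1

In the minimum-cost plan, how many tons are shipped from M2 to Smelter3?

The minimum-cost plan:
  M1–Smelter1: 20 tons
  M1–Smelter2: 15 tons
  M1–Smelter3: 5 tons
  M2–Smelter3: 35 tons
Total cost = 295.
So M2→Smelter3 carries 35 tons.

35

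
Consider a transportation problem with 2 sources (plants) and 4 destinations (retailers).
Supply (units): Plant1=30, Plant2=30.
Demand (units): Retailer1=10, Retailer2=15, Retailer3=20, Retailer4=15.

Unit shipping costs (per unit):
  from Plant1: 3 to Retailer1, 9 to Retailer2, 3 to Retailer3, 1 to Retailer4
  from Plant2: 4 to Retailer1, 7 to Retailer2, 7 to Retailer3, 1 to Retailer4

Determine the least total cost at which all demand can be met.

A cheapest plan:
  Plant1->Retailer1: 10 × 3 = 30
  Plant1->Retailer3: 20 × 3 = 60
  Plant2->Retailer2: 15 × 7 = 105
  Plant2->Retailer4: 15 × 1 = 15
Total = 30 + 60 + 105 + 15 = 210.

210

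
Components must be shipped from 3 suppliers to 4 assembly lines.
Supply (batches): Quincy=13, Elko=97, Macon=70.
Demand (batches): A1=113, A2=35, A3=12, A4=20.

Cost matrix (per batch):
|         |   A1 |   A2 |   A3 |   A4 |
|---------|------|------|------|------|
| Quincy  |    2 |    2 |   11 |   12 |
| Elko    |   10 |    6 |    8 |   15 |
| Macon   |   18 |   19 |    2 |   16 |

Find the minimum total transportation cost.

1884

A cheapest plan:
  Quincy→A1: 13 × 2 = 26
  Elko→A1: 62 × 10 = 620
  Elko→A2: 35 × 6 = 210
  Macon→A1: 38 × 18 = 684
  Macon→A3: 12 × 2 = 24
  Macon→A4: 20 × 16 = 320
Total = 26 + 620 + 210 + 684 + 24 + 320 = 1884.
(Supply check: Quincy ships 13; Elko ships 97; Macon ships 70.)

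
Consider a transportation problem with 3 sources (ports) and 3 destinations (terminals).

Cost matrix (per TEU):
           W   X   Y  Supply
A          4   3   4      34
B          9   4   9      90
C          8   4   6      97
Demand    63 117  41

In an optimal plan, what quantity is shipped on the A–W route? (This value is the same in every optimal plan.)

Optimal shipments:
  A to W: 34 × 4 = 136
  B to X: 90 × 4 = 360
  C to W: 29 × 8 = 232
  C to X: 27 × 4 = 108
  C to Y: 41 × 6 = 246
Total cost = 1082.
So A→W carries 34 TEU.

34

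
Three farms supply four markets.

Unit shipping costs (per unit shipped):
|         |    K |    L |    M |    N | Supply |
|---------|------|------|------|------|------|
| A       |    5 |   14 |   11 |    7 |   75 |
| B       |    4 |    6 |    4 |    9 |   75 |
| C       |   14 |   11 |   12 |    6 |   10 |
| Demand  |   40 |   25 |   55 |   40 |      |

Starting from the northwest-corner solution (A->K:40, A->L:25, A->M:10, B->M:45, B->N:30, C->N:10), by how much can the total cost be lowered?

300

Current plan cost = 40·5 + 25·14 + 10·11 + 45·4 + 30·9 + 10·6 = 1170.
Optimal plan:
  A->K: 40 × 5 = 200
  A->N: 35 × 7 = 245
  B->L: 20 × 6 = 120
  B->M: 55 × 4 = 220
  C->L: 5 × 11 = 55
  C->N: 5 × 6 = 30
Optimal cost = 870.
Saving = 1170 − 870 = 300.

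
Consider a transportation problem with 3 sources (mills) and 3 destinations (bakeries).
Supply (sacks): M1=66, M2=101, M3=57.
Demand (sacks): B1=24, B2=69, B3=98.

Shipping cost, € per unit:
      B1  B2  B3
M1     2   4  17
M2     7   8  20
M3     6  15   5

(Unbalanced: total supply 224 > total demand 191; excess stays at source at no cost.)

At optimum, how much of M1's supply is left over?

An optimal plan:
  M1–B1: 24 sacks
  M1–B2: 42 sacks
  M2–B2: 27 sacks
  M2–B3: 41 sacks
  M3–B3: 57 sacks
Total cost = €1537.
M1 ships 66 of its 66, leaving 0.

0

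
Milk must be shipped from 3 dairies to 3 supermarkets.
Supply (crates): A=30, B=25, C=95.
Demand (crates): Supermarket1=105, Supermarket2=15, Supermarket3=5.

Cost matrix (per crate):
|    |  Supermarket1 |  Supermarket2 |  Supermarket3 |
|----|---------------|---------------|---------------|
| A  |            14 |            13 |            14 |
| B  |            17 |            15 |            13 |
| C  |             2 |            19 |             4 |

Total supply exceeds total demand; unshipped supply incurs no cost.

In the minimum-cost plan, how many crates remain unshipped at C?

An optimal plan:
  A–Supermarket1: 10 × 14 = 140
  A–Supermarket2: 15 × 13 = 195
  B–Supermarket3: 5 × 13 = 65
  C–Supermarket1: 95 × 2 = 190
Total cost = 590.
C ships 95 of its 95, leaving 0.

0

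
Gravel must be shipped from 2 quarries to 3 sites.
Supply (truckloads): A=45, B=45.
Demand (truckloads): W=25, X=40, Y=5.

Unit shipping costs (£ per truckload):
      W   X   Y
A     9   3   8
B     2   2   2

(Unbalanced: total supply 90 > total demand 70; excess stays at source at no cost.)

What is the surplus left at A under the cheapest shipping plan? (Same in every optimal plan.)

20

Minimum-cost shipments:
  A to X: 25 × £3 = £75
  B to W: 25 × £2 = £50
  B to X: 15 × £2 = £30
  B to Y: 5 × £2 = £10
Total cost = £165.
A ships 25 of its 45, leaving 20.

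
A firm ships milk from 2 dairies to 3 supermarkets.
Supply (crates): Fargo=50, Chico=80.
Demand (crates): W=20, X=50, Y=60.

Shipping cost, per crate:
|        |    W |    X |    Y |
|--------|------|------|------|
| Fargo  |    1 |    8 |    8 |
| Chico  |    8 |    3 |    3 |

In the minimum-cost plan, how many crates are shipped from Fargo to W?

20

Optimal shipments:
  Fargo–W: 20 × 1 = 20
  Fargo–Y: 30 × 8 = 240
  Chico–X: 50 × 3 = 150
  Chico–Y: 30 × 3 = 90
Total cost = 500.
So Fargo→W carries 20 crates.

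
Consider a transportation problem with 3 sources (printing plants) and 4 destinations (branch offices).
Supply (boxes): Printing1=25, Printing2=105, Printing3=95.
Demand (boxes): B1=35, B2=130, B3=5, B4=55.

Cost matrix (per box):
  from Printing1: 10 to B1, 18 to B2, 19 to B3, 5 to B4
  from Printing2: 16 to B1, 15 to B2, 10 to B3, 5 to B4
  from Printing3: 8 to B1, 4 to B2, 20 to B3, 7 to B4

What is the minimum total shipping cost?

1640

A cheapest plan:
  Printing1–B1: 25 × 10 = 250
  Printing2–B1: 10 × 16 = 160
  Printing2–B2: 35 × 15 = 525
  Printing2–B3: 5 × 10 = 50
  Printing2–B4: 55 × 5 = 275
  Printing3–B2: 95 × 4 = 380
Total = 250 + 160 + 525 + 50 + 275 + 380 = 1640.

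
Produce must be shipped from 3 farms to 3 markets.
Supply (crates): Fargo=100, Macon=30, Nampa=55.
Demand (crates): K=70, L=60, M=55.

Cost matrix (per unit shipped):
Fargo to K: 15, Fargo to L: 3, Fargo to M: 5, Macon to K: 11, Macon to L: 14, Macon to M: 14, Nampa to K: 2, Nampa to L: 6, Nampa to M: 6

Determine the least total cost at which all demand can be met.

865

Optimal allocation:
  Fargo to L: 60 × 3 = 180
  Fargo to M: 40 × 5 = 200
  Macon to K: 15 × 11 = 165
  Macon to M: 15 × 14 = 210
  Nampa to K: 55 × 2 = 110
Total = 180 + 200 + 165 + 210 + 110 = 865.
(Supply check: Fargo ships 100; Macon ships 30; Nampa ships 55.)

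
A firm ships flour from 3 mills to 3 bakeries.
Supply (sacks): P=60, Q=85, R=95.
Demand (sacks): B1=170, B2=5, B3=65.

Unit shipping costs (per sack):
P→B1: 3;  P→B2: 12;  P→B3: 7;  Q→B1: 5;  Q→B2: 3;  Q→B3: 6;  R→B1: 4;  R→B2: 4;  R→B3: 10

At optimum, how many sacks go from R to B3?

The minimum-cost plan:
  P→B1: 60 × 3 = 180
  Q→B1: 15 × 5 = 75
  Q→B2: 5 × 3 = 15
  Q→B3: 65 × 6 = 390
  R→B1: 95 × 4 = 380
Total cost = 1040.
The route R→B3 is not used.

0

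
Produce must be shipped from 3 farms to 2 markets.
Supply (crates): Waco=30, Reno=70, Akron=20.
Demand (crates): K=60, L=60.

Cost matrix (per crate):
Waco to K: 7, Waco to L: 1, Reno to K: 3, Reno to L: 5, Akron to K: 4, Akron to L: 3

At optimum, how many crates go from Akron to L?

20

The minimum-cost plan:
  Waco→L: 30 crates
  Reno→K: 60 crates
  Reno→L: 10 crates
  Akron→L: 20 crates
Total cost = 320.
So Akron→L carries 20 crates.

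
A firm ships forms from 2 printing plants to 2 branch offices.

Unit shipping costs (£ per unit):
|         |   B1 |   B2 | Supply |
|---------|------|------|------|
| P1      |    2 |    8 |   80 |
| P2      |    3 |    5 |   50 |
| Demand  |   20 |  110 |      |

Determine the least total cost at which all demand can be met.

770

A cheapest plan:
  P1->B1: 20 boxes
  P1->B2: 60 boxes
  P2->B2: 50 boxes
Total cost = £770.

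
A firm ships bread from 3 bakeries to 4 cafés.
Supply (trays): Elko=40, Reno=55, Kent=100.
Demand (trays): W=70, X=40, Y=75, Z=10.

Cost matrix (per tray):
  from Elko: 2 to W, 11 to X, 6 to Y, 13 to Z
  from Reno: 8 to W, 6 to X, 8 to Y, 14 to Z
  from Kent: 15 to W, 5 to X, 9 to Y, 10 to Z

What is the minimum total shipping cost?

A cheapest plan:
  Elko–W: 40 × 2 = 80
  Reno–W: 30 × 8 = 240
  Reno–Y: 25 × 8 = 200
  Kent–X: 40 × 5 = 200
  Kent–Y: 50 × 9 = 450
  Kent–Z: 10 × 10 = 100
Total = 80 + 240 + 200 + 200 + 450 + 100 = 1270.

1270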